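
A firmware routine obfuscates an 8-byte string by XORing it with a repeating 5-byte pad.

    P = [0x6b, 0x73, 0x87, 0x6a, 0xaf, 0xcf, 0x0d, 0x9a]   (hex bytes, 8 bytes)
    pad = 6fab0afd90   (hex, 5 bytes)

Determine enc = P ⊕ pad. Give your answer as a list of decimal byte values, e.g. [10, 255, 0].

[4, 216, 141, 151, 63, 160, 166, 144]

The 5-byte key repeats, so the effective keystream is 6f ab 0a fd 90 6f ab 0a.
byte 0: 6b xor 6f = 04
byte 1: 73 xor ab = d8
byte 2: 87 xor 0a = 8d
byte 3: 6a xor fd = 97
byte 4: af xor 90 = 3f
byte 5: cf xor 6f = a0
byte 6: 0d xor ab = a6
byte 7: 9a xor 0a = 90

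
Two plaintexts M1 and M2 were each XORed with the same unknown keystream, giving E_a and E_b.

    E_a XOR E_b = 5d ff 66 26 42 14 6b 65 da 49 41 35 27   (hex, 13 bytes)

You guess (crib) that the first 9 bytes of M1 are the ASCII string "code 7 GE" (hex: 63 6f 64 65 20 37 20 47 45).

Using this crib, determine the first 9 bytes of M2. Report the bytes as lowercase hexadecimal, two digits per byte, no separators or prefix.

Since E_a ⊕ E_b = M1 ⊕ M2, XORing with the guessed M1 bytes yields the corresponding M2 bytes: M2 = (E_a ⊕ E_b) ⊕ M1.
5d XOR 63 = 3e
ff XOR 6f = 90
66 XOR 64 = 02
26 XOR 65 = 43
42 XOR 20 = 62
14 XOR 37 = 23
6b XOR 20 = 4b
65 XOR 47 = 22
da XOR 45 = 9f

3e90024362234b229f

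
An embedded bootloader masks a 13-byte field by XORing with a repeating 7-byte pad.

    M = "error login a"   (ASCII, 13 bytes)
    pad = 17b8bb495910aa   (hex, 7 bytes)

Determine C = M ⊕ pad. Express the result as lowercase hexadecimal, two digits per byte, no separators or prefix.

The 7-byte key repeats, so the effective keystream is 17 b8 bb 49 59 10 aa 17 b8 bb 49 59 10.
byte 0: 65 ⊕ 17 = 72
byte 1: 72 ⊕ b8 = ca
byte 2: 72 ⊕ bb = c9
byte 3: 6f ⊕ 49 = 26
byte 4: 72 ⊕ 59 = 2b
byte 5: 20 ⊕ 10 = 30
byte 6: 6c ⊕ aa = c6
byte 7: 6f ⊕ 17 = 78
byte 8: 67 ⊕ b8 = df
byte 9: 69 ⊕ bb = d2
byte 10: 6e ⊕ 49 = 27
byte 11: 20 ⊕ 59 = 79
byte 12: 61 ⊕ 10 = 71

72cac9262b30c678dfd2277971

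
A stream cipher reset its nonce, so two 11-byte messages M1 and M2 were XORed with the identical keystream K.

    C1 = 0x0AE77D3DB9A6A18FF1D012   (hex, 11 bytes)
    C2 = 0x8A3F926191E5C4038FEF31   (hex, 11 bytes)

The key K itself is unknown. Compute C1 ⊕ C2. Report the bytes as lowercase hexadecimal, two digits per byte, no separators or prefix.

C1 ⊕ C2 = (M1 ⊕ K) ⊕ (M2 ⊕ K) = M1 ⊕ M2 — the shared key cancels under XOR.
0a ⊕ 8a = 80
e7 ⊕ 3f = d8
7d ⊕ 92 = ef
3d ⊕ 61 = 5c
b9 ⊕ 91 = 28
a6 ⊕ e5 = 43
a1 ⊕ c4 = 65
8f ⊕ 03 = 8c
f1 ⊕ 8f = 7e
d0 ⊕ ef = 3f
12 ⊕ 31 = 23

80d8ef5c2843658c7e3f23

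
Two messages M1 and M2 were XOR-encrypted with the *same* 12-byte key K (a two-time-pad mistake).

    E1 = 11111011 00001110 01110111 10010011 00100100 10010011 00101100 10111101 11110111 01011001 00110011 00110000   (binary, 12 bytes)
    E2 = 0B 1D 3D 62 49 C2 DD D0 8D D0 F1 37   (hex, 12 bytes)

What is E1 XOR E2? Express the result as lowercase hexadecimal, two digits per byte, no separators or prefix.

f0134af16d51f16d7a89c207

E1 ⊕ E2 = (M1 ⊕ K) ⊕ (M2 ⊕ K) = M1 ⊕ M2 — the shared key cancels under XOR.
byte 0: 11111011 ⊕ 00001011 = 11110000
byte 1: 00001110 ⊕ 00011101 = 00010011
byte 2: 01110111 ⊕ 00111101 = 01001010
byte 3: 10010011 ⊕ 01100010 = 11110001
byte 4: 00100100 ⊕ 01001001 = 01101101
byte 5: 10010011 ⊕ 11000010 = 01010001
byte 6: 00101100 ⊕ 11011101 = 11110001
byte 7: 10111101 ⊕ 11010000 = 01101101
byte 8: 11110111 ⊕ 10001101 = 01111010
byte 9: 01011001 ⊕ 11010000 = 10001001
byte 10: 00110011 ⊕ 11110001 = 11000010
byte 11: 00110000 ⊕ 00110111 = 00000111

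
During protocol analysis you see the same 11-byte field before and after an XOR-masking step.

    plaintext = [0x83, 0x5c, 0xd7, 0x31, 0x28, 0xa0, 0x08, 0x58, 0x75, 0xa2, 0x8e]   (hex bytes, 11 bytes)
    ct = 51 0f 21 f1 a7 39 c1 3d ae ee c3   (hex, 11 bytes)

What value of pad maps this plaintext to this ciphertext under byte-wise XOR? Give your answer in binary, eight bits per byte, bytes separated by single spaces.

Since ct = plaintext ⊕ pad, XORing both sides with plaintext gives pad = plaintext ⊕ ct.
10000011 ^ 01010001 = 11010010
01011100 ^ 00001111 = 01010011
11010111 ^ 00100001 = 11110110
00110001 ^ 11110001 = 11000000
00101000 ^ 10100111 = 10001111
10100000 ^ 00111001 = 10011001
00001000 ^ 11000001 = 11001001
01011000 ^ 00111101 = 01100101
01110101 ^ 10101110 = 11011011
10100010 ^ 11101110 = 01001100
10001110 ^ 11000011 = 01001101

11010010 01010011 11110110 11000000 10001111 10011001 11001001 01100101 11011011 01001100 01001101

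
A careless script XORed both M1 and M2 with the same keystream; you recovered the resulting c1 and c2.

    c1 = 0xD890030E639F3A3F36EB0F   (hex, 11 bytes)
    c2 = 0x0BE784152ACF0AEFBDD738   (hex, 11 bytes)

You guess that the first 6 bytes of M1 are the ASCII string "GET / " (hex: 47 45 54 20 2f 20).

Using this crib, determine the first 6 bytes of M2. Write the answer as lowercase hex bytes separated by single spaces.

First, c1 ⊕ c2 = (M1 ⊕ K) ⊕ (M2 ⊕ K) = M1 ⊕ M2, so the key drops out. Then M2 = (M1 ⊕ M2) ⊕ M1 over the first 6 bytes.
byte 0: (d8 ^ 0b) ^ 47 = d3 ^ 47 = 94
byte 1: (90 ^ e7) ^ 45 = 77 ^ 45 = 32
byte 2: (03 ^ 84) ^ 54 = 87 ^ 54 = d3
byte 3: (0e ^ 15) ^ 20 = 1b ^ 20 = 3b
byte 4: (63 ^ 2a) ^ 2f = 49 ^ 2f = 66
byte 5: (9f ^ cf) ^ 20 = 50 ^ 20 = 70

94 32 d3 3b 66 70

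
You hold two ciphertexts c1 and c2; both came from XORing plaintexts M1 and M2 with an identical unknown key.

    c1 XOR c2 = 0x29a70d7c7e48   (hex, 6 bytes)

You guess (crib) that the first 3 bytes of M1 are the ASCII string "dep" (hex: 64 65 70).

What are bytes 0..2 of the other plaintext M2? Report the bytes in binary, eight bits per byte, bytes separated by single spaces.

01001101 11000010 01111101

Since c1 ⊕ c2 = M1 ⊕ M2, XORing with the guessed M1 bytes yields the corresponding M2 bytes: M2 = (c1 ⊕ c2) ⊕ M1.
byte 0: 29 ^ 64 = 4d
byte 1: a7 ^ 65 = c2
byte 2: 0d ^ 70 = 7d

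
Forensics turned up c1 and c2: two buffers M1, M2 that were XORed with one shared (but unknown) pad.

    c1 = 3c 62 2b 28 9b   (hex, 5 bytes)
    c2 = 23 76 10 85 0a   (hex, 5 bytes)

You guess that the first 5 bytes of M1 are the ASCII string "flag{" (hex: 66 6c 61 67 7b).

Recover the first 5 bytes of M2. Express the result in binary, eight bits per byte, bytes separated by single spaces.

First, c1 ⊕ c2 = (M1 ⊕ K) ⊕ (M2 ⊕ K) = M1 ⊕ M2, so the key drops out. Then M2 = (M1 ⊕ M2) ⊕ M1 over the first 5 bytes.
byte 0: (3c xor 23) xor 66 = 1f xor 66 = 79
byte 1: (62 xor 76) xor 6c = 14 xor 6c = 78
byte 2: (2b xor 10) xor 61 = 3b xor 61 = 5a
byte 3: (28 xor 85) xor 67 = ad xor 67 = ca
byte 4: (9b xor 0a) xor 7b = 91 xor 7b = ea

01111001 01111000 01011010 11001010 11101010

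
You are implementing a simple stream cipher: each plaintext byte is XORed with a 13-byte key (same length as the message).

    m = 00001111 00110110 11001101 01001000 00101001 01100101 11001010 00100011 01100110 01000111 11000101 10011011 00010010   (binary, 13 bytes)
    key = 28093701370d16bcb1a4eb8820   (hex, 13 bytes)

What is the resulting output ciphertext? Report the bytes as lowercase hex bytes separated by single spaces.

XOR is its own inverse, so applying the key byte-wise gives the result directly.
00001111 ^ 00101000 = 00100111
00110110 ^ 00001001 = 00111111
11001101 ^ 00110111 = 11111010
01001000 ^ 00000001 = 01001001
00101001 ^ 00110111 = 00011110
01100101 ^ 00001101 = 01101000
11001010 ^ 00010110 = 11011100
00100011 ^ 10111100 = 10011111
01100110 ^ 10110001 = 11010111
01000111 ^ 10100100 = 11100011
11000101 ^ 11101011 = 00101110
10011011 ^ 10001000 = 00010011
00010010 ^ 00100000 = 00110010

27 3f fa 49 1e 68 dc 9f d7 e3 2e 13 32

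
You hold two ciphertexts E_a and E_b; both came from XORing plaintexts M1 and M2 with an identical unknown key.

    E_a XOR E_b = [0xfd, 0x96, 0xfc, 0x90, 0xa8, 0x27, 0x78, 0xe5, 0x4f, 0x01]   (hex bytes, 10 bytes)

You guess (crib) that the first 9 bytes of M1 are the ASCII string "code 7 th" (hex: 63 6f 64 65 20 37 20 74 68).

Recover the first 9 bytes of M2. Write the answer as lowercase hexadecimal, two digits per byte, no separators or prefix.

9ef998f58810589127

Since E_a ⊕ E_b = M1 ⊕ M2, XORing with the guessed M1 bytes yields the corresponding M2 bytes: M2 = (E_a ⊕ E_b) ⊕ M1.
fd XOR 63 = 9e
96 XOR 6f = f9
fc XOR 64 = 98
90 XOR 65 = f5
a8 XOR 20 = 88
27 XOR 37 = 10
78 XOR 20 = 58
e5 XOR 74 = 91
4f XOR 68 = 27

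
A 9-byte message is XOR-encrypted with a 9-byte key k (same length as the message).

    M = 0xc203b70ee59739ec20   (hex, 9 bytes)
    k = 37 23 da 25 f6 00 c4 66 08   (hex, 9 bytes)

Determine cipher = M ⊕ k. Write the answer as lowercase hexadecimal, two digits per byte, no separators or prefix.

c2 ⊕ 37 = f5
03 ⊕ 23 = 20
b7 ⊕ da = 6d
0e ⊕ 25 = 2b
e5 ⊕ f6 = 13
97 ⊕ 00 = 97
39 ⊕ c4 = fd
ec ⊕ 66 = 8a
20 ⊕ 08 = 28

f5206d2b1397fd8a28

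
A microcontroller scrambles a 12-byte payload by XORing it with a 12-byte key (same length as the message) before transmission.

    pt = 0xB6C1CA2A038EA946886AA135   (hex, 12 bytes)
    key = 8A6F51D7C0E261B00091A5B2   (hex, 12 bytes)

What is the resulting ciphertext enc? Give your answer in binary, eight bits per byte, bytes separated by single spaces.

00111100 10101110 10011011 11111101 11000011 01101100 11001000 11110110 10001000 11111011 00000100 10000111

byte 0: b6 XOR 8a = 3c
byte 1: c1 XOR 6f = ae
byte 2: ca XOR 51 = 9b
byte 3: 2a XOR d7 = fd
byte 4: 03 XOR c0 = c3
byte 5: 8e XOR e2 = 6c
byte 6: a9 XOR 61 = c8
byte 7: 46 XOR b0 = f6
byte 8: 88 XOR 00 = 88
byte 9: 6a XOR 91 = fb
byte 10: a1 XOR a5 = 04
byte 11: 35 XOR b2 = 87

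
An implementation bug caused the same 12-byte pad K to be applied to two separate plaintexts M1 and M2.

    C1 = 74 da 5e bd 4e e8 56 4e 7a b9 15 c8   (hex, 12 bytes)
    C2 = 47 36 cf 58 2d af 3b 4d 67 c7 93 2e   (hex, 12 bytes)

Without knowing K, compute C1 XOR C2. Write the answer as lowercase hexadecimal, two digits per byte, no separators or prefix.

C1 ⊕ C2 = (M1 ⊕ K) ⊕ (M2 ⊕ K) = M1 ⊕ M2 — the shared key cancels under XOR.
74 ^ 47 = 33
da ^ 36 = ec
5e ^ cf = 91
bd ^ 58 = e5
4e ^ 2d = 63
e8 ^ af = 47
56 ^ 3b = 6d
4e ^ 4d = 03
7a ^ 67 = 1d
b9 ^ c7 = 7e
15 ^ 93 = 86
c8 ^ 2e = e6

33ec91e563476d031d7e86e6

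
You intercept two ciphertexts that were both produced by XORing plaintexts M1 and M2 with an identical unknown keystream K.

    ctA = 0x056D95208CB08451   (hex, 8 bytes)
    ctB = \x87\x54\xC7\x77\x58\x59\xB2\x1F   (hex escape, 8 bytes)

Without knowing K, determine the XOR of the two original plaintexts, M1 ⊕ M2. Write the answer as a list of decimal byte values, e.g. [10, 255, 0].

ctA ⊕ ctB = (M1 ⊕ K) ⊕ (M2 ⊕ K) = M1 ⊕ M2 — the shared key cancels under XOR.
05 ⊕ 87 = 82
6d ⊕ 54 = 39
95 ⊕ c7 = 52
20 ⊕ 77 = 57
8c ⊕ 58 = d4
b0 ⊕ 59 = e9
84 ⊕ b2 = 36
51 ⊕ 1f = 4e

[130, 57, 82, 87, 212, 233, 54, 78]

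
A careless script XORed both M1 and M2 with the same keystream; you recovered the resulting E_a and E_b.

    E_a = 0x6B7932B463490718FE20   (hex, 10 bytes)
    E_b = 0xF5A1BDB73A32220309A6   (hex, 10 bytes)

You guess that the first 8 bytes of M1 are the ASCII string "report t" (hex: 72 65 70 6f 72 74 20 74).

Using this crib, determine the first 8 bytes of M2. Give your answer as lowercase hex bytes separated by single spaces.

ec bd ff 6c 2b 0f 05 6f

First, E_a ⊕ E_b = (M1 ⊕ K) ⊕ (M2 ⊕ K) = M1 ⊕ M2, so the key drops out. Then M2 = (M1 ⊕ M2) ⊕ M1 over the first 8 bytes.
byte 0: (6b XOR f5) XOR 72 = 9e XOR 72 = ec
byte 1: (79 XOR a1) XOR 65 = d8 XOR 65 = bd
byte 2: (32 XOR bd) XOR 70 = 8f XOR 70 = ff
byte 3: (b4 XOR b7) XOR 6f = 03 XOR 6f = 6c
byte 4: (63 XOR 3a) XOR 72 = 59 XOR 72 = 2b
byte 5: (49 XOR 32) XOR 74 = 7b XOR 74 = 0f
byte 6: (07 XOR 22) XOR 20 = 25 XOR 20 = 05
byte 7: (18 XOR 03) XOR 74 = 1b XOR 74 = 6f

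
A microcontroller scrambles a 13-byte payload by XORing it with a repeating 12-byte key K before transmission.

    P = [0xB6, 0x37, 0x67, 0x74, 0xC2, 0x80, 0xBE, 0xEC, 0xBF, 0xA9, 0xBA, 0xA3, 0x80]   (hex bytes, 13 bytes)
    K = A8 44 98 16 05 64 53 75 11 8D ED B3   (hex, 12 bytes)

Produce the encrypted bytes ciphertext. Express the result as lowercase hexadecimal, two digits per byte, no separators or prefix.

The 12-byte key repeats, so the effective keystream is a8 44 98 16 05 64 53 75 11 8d ed b3 a8.
byte 0: 10110110 XOR 10101000 = 00011110
byte 1: 00110111 XOR 01000100 = 01110011
byte 2: 01100111 XOR 10011000 = 11111111
byte 3: 01110100 XOR 00010110 = 01100010
byte 4: 11000010 XOR 00000101 = 11000111
byte 5: 10000000 XOR 01100100 = 11100100
byte 6: 10111110 XOR 01010011 = 11101101
byte 7: 11101100 XOR 01110101 = 10011001
byte 8: 10111111 XOR 00010001 = 10101110
byte 9: 10101001 XOR 10001101 = 00100100
byte 10: 10111010 XOR 11101101 = 01010111
byte 11: 10100011 XOR 10110011 = 00010000
byte 12: 10000000 XOR 10101000 = 00101000

1e73ff62c7e4ed99ae24571028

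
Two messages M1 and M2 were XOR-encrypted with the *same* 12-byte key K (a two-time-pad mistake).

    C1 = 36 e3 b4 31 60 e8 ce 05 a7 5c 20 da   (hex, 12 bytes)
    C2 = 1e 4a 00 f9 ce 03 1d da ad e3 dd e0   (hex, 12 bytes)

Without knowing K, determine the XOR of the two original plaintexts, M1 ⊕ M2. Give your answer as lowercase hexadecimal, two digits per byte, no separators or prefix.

C1 ⊕ C2 = (M1 ⊕ K) ⊕ (M2 ⊕ K) = M1 ⊕ M2 — the shared key cancels under XOR.
byte 0:  54 ⊕  30 =  40
byte 1: 227 ⊕  74 = 169
byte 2: 180 ⊕   0 = 180
byte 3:  49 ⊕ 249 = 200
byte 4:  96 ⊕ 206 = 174
byte 5: 232 ⊕   3 = 235
byte 6: 206 ⊕  29 = 211
byte 7:   5 ⊕ 218 = 223
byte 8: 167 ⊕ 173 =  10
byte 9:  92 ⊕ 227 = 191
byte 10:  32 ⊕ 221 = 253
byte 11: 218 ⊕ 224 =  58

28a9b4c8aeebd3df0abffd3a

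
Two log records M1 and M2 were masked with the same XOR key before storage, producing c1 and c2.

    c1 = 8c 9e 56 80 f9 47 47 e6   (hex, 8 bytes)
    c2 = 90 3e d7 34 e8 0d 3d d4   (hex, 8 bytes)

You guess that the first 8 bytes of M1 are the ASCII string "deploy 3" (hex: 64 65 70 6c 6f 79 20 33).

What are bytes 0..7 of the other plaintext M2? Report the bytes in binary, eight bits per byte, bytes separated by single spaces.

First, c1 ⊕ c2 = (M1 ⊕ K) ⊕ (M2 ⊕ K) = M1 ⊕ M2, so the key drops out. Then M2 = (M1 ⊕ M2) ⊕ M1 over the first 8 bytes.
byte 0: (8c xor 90) xor 64 = 1c xor 64 = 78
byte 1: (9e xor 3e) xor 65 = a0 xor 65 = c5
byte 2: (56 xor d7) xor 70 = 81 xor 70 = f1
byte 3: (80 xor 34) xor 6c = b4 xor 6c = d8
byte 4: (f9 xor e8) xor 6f = 11 xor 6f = 7e
byte 5: (47 xor 0d) xor 79 = 4a xor 79 = 33
byte 6: (47 xor 3d) xor 20 = 7a xor 20 = 5a
byte 7: (e6 xor d4) xor 33 = 32 xor 33 = 01

01111000 11000101 11110001 11011000 01111110 00110011 01011010 00000001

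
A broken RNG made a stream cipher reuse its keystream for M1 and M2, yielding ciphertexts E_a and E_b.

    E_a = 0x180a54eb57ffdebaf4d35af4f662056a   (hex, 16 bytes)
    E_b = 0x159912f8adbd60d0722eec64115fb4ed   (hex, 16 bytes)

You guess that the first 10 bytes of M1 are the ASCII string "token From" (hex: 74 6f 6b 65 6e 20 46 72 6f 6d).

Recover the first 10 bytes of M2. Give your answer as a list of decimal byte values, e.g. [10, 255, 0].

[121, 252, 45, 118, 148, 98, 248, 24, 233, 144]

First, E_a ⊕ E_b = (M1 ⊕ K) ⊕ (M2 ⊕ K) = M1 ⊕ M2, so the key drops out. Then M2 = (M1 ⊕ M2) ⊕ M1 over the first 10 bytes.
byte 0: (18 ⊕ 15) ⊕ 74 = 0d ⊕ 74 = 79
byte 1: (0a ⊕ 99) ⊕ 6f = 93 ⊕ 6f = fc
byte 2: (54 ⊕ 12) ⊕ 6b = 46 ⊕ 6b = 2d
byte 3: (eb ⊕ f8) ⊕ 65 = 13 ⊕ 65 = 76
byte 4: (57 ⊕ ad) ⊕ 6e = fa ⊕ 6e = 94
byte 5: (ff ⊕ bd) ⊕ 20 = 42 ⊕ 20 = 62
byte 6: (de ⊕ 60) ⊕ 46 = be ⊕ 46 = f8
byte 7: (ba ⊕ d0) ⊕ 72 = 6a ⊕ 72 = 18
byte 8: (f4 ⊕ 72) ⊕ 6f = 86 ⊕ 6f = e9
byte 9: (d3 ⊕ 2e) ⊕ 6d = fd ⊕ 6d = 90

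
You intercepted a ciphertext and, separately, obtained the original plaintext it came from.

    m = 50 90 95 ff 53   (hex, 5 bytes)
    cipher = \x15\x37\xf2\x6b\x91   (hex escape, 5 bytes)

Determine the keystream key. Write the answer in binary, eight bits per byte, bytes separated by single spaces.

Since cipher = m ⊕ key, XORing both sides with m gives key = m ⊕ cipher.
 80 ^  21 =  69
144 ^  55 = 167
149 ^ 242 = 103
255 ^ 107 = 148
 83 ^ 145 = 194

01000101 10100111 01100111 10010100 11000010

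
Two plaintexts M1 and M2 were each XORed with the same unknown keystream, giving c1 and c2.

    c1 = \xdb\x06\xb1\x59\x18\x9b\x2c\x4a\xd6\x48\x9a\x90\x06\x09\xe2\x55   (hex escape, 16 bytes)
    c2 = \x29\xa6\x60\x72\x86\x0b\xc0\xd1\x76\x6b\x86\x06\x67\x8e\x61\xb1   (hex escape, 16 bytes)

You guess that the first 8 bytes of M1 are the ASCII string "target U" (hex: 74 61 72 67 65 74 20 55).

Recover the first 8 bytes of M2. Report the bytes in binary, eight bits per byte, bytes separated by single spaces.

10000110 11000001 10100011 01001100 11111011 11100100 11001100 11001110

First, c1 ⊕ c2 = (M1 ⊕ K) ⊕ (M2 ⊕ K) = M1 ⊕ M2, so the key drops out. Then M2 = (M1 ⊕ M2) ⊕ M1 over the first 8 bytes.
byte 0: (db XOR 29) XOR 74 = f2 XOR 74 = 86
byte 1: (06 XOR a6) XOR 61 = a0 XOR 61 = c1
byte 2: (b1 XOR 60) XOR 72 = d1 XOR 72 = a3
byte 3: (59 XOR 72) XOR 67 = 2b XOR 67 = 4c
byte 4: (18 XOR 86) XOR 65 = 9e XOR 65 = fb
byte 5: (9b XOR 0b) XOR 74 = 90 XOR 74 = e4
byte 6: (2c XOR c0) XOR 20 = ec XOR 20 = cc
byte 7: (4a XOR d1) XOR 55 = 9b XOR 55 = ce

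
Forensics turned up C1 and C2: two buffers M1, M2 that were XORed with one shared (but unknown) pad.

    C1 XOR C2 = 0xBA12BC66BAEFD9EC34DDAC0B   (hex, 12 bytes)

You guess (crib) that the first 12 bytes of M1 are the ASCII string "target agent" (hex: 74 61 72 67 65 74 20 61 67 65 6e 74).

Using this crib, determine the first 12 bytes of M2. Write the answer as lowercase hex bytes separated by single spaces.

Since C1 ⊕ C2 = M1 ⊕ M2, XORing with the guessed M1 bytes yields the corresponding M2 bytes: M2 = (C1 ⊕ C2) ⊕ M1.
ba ^ 74 = ce
12 ^ 61 = 73
bc ^ 72 = ce
66 ^ 67 = 01
ba ^ 65 = df
ef ^ 74 = 9b
d9 ^ 20 = f9
ec ^ 61 = 8d
34 ^ 67 = 53
dd ^ 65 = b8
ac ^ 6e = c2
0b ^ 74 = 7f

ce 73 ce 01 df 9b f9 8d 53 b8 c2 7f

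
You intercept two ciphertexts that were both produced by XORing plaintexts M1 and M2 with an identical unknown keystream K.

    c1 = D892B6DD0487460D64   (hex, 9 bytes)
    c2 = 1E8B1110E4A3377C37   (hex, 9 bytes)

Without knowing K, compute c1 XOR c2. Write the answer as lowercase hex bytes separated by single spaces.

c1 ⊕ c2 = (M1 ⊕ K) ⊕ (M2 ⊕ K) = M1 ⊕ M2 — the shared key cancels under XOR.
byte 0: 11011000 xor 00011110 = 11000110
byte 1: 10010010 xor 10001011 = 00011001
byte 2: 10110110 xor 00010001 = 10100111
byte 3: 11011101 xor 00010000 = 11001101
byte 4: 00000100 xor 11100100 = 11100000
byte 5: 10000111 xor 10100011 = 00100100
byte 6: 01000110 xor 00110111 = 01110001
byte 7: 00001101 xor 01111100 = 01110001
byte 8: 01100100 xor 00110111 = 01010011

c6 19 a7 cd e0 24 71 71 53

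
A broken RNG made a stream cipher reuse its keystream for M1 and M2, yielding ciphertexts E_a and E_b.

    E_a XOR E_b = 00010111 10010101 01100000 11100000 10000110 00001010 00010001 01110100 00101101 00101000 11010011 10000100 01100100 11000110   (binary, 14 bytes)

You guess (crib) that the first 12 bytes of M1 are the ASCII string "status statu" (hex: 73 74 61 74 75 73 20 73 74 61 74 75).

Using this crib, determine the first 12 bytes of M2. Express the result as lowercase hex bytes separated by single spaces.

64 e1 01 94 f3 79 31 07 59 49 a7 f1

Since E_a ⊕ E_b = M1 ⊕ M2, XORing with the guessed M1 bytes yields the corresponding M2 bytes: M2 = (E_a ⊕ E_b) ⊕ M1.
17 ^ 73 = 64
95 ^ 74 = e1
60 ^ 61 = 01
e0 ^ 74 = 94
86 ^ 75 = f3
0a ^ 73 = 79
11 ^ 20 = 31
74 ^ 73 = 07
2d ^ 74 = 59
28 ^ 61 = 49
d3 ^ 74 = a7
84 ^ 75 = f1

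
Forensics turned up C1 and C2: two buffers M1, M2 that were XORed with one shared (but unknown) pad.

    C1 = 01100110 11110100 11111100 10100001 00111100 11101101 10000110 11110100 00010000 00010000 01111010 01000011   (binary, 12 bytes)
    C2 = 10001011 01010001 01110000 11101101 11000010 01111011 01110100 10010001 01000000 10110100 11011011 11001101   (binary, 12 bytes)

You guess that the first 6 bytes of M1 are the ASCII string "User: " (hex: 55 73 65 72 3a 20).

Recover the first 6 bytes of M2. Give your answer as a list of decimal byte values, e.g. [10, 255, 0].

[184, 214, 233, 62, 196, 182]

First, C1 ⊕ C2 = (M1 ⊕ K) ⊕ (M2 ⊕ K) = M1 ⊕ M2, so the key drops out. Then M2 = (M1 ⊕ M2) ⊕ M1 over the first 6 bytes.
byte 0: (66 ^ 8b) ^ 55 = ed ^ 55 = b8
byte 1: (f4 ^ 51) ^ 73 = a5 ^ 73 = d6
byte 2: (fc ^ 70) ^ 65 = 8c ^ 65 = e9
byte 3: (a1 ^ ed) ^ 72 = 4c ^ 72 = 3e
byte 4: (3c ^ c2) ^ 3a = fe ^ 3a = c4
byte 5: (ed ^ 7b) ^ 20 = 96 ^ 20 = b6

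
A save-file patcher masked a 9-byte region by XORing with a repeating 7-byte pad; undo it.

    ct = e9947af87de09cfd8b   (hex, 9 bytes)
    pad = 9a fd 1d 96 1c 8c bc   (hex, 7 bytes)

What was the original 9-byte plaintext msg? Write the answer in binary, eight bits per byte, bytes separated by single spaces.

The 7-byte key repeats, so the effective keystream is 9a fd 1d 96 1c 8c bc 9a fd.
byte 0: e9 XOR 9a = 73
byte 1: 94 XOR fd = 69
byte 2: 7a XOR 1d = 67
byte 3: f8 XOR 96 = 6e
byte 4: 7d XOR 1c = 61
byte 5: e0 XOR 8c = 6c
byte 6: 9c XOR bc = 20
byte 7: fd XOR 9a = 67
byte 8: 8b XOR fd = 76

01110011 01101001 01100111 01101110 01100001 01101100 00100000 01100111 01110110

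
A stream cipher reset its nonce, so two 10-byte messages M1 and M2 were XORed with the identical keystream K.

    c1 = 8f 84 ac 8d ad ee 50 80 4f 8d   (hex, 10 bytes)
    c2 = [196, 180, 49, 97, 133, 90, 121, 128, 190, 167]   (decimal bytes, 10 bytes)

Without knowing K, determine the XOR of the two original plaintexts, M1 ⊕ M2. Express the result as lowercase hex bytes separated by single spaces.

c1 ⊕ c2 = (M1 ⊕ K) ⊕ (M2 ⊕ K) = M1 ⊕ M2 — the shared key cancels under XOR.
8f ⊕ c4 = 4b
84 ⊕ b4 = 30
ac ⊕ 31 = 9d
8d ⊕ 61 = ec
ad ⊕ 85 = 28
ee ⊕ 5a = b4
50 ⊕ 79 = 29
80 ⊕ 80 = 00
4f ⊕ be = f1
8d ⊕ a7 = 2a

4b 30 9d ec 28 b4 29 00 f1 2a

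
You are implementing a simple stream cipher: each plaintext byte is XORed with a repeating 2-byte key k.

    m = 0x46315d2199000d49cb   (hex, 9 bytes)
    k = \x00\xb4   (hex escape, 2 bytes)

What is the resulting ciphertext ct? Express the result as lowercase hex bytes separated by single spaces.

46 85 5d 95 99 b4 0d fd cb

The 2-byte key repeats, so the effective keystream is 00 b4 00 b4 00 b4 00 b4 00.
byte 0: 46 xor 00 = 46
byte 1: 31 xor b4 = 85
byte 2: 5d xor 00 = 5d
byte 3: 21 xor b4 = 95
byte 4: 99 xor 00 = 99
byte 5: 00 xor b4 = b4
byte 6: 0d xor 00 = 0d
byte 7: 49 xor b4 = fd
byte 8: cb xor 00 = cb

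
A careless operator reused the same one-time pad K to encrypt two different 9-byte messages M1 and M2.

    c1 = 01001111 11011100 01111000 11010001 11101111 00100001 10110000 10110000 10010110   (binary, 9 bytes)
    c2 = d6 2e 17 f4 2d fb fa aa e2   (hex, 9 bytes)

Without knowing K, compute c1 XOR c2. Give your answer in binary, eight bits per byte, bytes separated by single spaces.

c1 ⊕ c2 = (M1 ⊕ K) ⊕ (M2 ⊕ K) = M1 ⊕ M2 — the shared key cancels under XOR.
byte 0: 01001111 xor 11010110 = 10011001
byte 1: 11011100 xor 00101110 = 11110010
byte 2: 01111000 xor 00010111 = 01101111
byte 3: 11010001 xor 11110100 = 00100101
byte 4: 11101111 xor 00101101 = 11000010
byte 5: 00100001 xor 11111011 = 11011010
byte 6: 10110000 xor 11111010 = 01001010
byte 7: 10110000 xor 10101010 = 00011010
byte 8: 10010110 xor 11100010 = 01110100

10011001 11110010 01101111 00100101 11000010 11011010 01001010 00011010 01110100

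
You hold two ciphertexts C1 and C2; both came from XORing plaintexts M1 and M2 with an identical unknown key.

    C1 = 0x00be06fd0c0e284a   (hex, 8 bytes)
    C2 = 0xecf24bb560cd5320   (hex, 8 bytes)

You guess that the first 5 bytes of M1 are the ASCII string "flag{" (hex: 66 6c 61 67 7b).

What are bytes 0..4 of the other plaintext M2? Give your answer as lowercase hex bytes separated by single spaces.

First, C1 ⊕ C2 = (M1 ⊕ K) ⊕ (M2 ⊕ K) = M1 ⊕ M2, so the key drops out. Then M2 = (M1 ⊕ M2) ⊕ M1 over the first 5 bytes.
byte 0: (00 xor ec) xor 66 = ec xor 66 = 8a
byte 1: (be xor f2) xor 6c = 4c xor 6c = 20
byte 2: (06 xor 4b) xor 61 = 4d xor 61 = 2c
byte 3: (fd xor b5) xor 67 = 48 xor 67 = 2f
byte 4: (0c xor 60) xor 7b = 6c xor 7b = 17

8a 20 2c 2f 17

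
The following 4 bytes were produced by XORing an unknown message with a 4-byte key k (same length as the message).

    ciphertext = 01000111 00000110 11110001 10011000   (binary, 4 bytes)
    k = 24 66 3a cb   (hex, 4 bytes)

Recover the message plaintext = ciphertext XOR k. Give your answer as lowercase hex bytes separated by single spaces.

63 60 cb 53

XOR is its own inverse, so applying the key byte-wise gives the result directly.
47 ^ 24 = 63
06 ^ 66 = 60
f1 ^ 3a = cb
98 ^ cb = 53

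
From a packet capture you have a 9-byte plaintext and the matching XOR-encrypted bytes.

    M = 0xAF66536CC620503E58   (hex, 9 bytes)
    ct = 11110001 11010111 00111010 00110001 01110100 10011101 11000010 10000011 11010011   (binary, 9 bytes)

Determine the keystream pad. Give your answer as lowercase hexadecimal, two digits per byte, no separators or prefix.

Since ct = M ⊕ pad, XORing both sides with M gives pad = M ⊕ ct.
af ⊕ f1 = 5e
66 ⊕ d7 = b1
53 ⊕ 3a = 69
6c ⊕ 31 = 5d
c6 ⊕ 74 = b2
20 ⊕ 9d = bd
50 ⊕ c2 = 92
3e ⊕ 83 = bd
58 ⊕ d3 = 8b

5eb1695db2bd92bd8b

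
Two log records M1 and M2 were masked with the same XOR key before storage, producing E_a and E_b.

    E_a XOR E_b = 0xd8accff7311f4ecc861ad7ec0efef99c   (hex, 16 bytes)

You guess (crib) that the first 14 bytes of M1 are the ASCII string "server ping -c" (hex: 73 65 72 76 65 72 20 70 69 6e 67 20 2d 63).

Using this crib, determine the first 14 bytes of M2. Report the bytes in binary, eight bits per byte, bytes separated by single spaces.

10101011 11001001 10111101 10000001 01010100 01101101 01101110 10111100 11101111 01110100 10110000 11001100 00100011 10011101

Since E_a ⊕ E_b = M1 ⊕ M2, XORing with the guessed M1 bytes yields the corresponding M2 bytes: M2 = (E_a ⊕ E_b) ⊕ M1.
11011000 xor 01110011 = 10101011
10101100 xor 01100101 = 11001001
11001111 xor 01110010 = 10111101
11110111 xor 01110110 = 10000001
00110001 xor 01100101 = 01010100
00011111 xor 01110010 = 01101101
01001110 xor 00100000 = 01101110
11001100 xor 01110000 = 10111100
10000110 xor 01101001 = 11101111
00011010 xor 01101110 = 01110100
11010111 xor 01100111 = 10110000
11101100 xor 00100000 = 11001100
00001110 xor 00101101 = 00100011
11111110 xor 01100011 = 10011101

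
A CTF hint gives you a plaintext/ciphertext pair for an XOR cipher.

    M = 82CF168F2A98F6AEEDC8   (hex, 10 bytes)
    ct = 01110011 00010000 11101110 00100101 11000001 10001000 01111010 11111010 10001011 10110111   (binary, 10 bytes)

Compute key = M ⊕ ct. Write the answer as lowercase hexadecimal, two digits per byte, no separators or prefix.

f1dff8aaeb108c54667f

Since ct = M ⊕ key, XORing both sides with M gives key = M ⊕ ct.
82 xor 73 = f1
cf xor 10 = df
16 xor ee = f8
8f xor 25 = aa
2a xor c1 = eb
98 xor 88 = 10
f6 xor 7a = 8c
ae xor fa = 54
ed xor 8b = 66
c8 xor b7 = 7f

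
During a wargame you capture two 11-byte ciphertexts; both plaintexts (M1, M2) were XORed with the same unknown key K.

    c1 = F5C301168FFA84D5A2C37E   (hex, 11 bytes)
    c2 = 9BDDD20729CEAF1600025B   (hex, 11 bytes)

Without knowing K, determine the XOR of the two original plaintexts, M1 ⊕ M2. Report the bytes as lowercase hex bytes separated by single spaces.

c1 ⊕ c2 = (M1 ⊕ K) ⊕ (M2 ⊕ K) = M1 ⊕ M2 — the shared key cancels under XOR.
f5 xor 9b = 6e
c3 xor dd = 1e
01 xor d2 = d3
16 xor 07 = 11
8f xor 29 = a6
fa xor ce = 34
84 xor af = 2b
d5 xor 16 = c3
a2 xor 00 = a2
c3 xor 02 = c1
7e xor 5b = 25

6e 1e d3 11 a6 34 2b c3 a2 c1 25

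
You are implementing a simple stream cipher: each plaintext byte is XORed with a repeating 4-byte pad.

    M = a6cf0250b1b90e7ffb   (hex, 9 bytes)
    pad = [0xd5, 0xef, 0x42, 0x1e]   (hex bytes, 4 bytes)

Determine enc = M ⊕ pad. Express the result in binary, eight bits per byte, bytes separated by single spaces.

The 4-byte key repeats, so the effective keystream is d5 ef 42 1e d5 ef 42 1e d5.
byte 0: a6 XOR d5 = 73
byte 1: cf XOR ef = 20
byte 2: 02 XOR 42 = 40
byte 3: 50 XOR 1e = 4e
byte 4: b1 XOR d5 = 64
byte 5: b9 XOR ef = 56
byte 6: 0e XOR 42 = 4c
byte 7: 7f XOR 1e = 61
byte 8: fb XOR d5 = 2e

01110011 00100000 01000000 01001110 01100100 01010110 01001100 01100001 00101110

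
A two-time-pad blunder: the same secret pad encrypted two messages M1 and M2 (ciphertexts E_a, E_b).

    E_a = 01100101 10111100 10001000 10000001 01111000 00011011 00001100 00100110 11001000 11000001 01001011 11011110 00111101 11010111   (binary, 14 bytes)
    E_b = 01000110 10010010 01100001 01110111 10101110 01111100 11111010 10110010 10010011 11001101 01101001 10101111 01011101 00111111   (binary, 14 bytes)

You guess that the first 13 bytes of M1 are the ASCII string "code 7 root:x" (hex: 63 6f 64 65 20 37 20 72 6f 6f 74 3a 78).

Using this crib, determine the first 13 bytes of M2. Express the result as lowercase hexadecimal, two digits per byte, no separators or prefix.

40418d93f650d6e63463564b18

First, E_a ⊕ E_b = (M1 ⊕ K) ⊕ (M2 ⊕ K) = M1 ⊕ M2, so the key drops out. Then M2 = (M1 ⊕ M2) ⊕ M1 over the first 13 bytes.
byte 0: (65 XOR 46) XOR 63 = 23 XOR 63 = 40
byte 1: (bc XOR 92) XOR 6f = 2e XOR 6f = 41
byte 2: (88 XOR 61) XOR 64 = e9 XOR 64 = 8d
byte 3: (81 XOR 77) XOR 65 = f6 XOR 65 = 93
byte 4: (78 XOR ae) XOR 20 = d6 XOR 20 = f6
byte 5: (1b XOR 7c) XOR 37 = 67 XOR 37 = 50
byte 6: (0c XOR fa) XOR 20 = f6 XOR 20 = d6
byte 7: (26 XOR b2) XOR 72 = 94 XOR 72 = e6
byte 8: (c8 XOR 93) XOR 6f = 5b XOR 6f = 34
byte 9: (c1 XOR cd) XOR 6f = 0c XOR 6f = 63
byte 10: (4b XOR 69) XOR 74 = 22 XOR 74 = 56
byte 11: (de XOR af) XOR 3a = 71 XOR 3a = 4b
byte 12: (3d XOR 5d) XOR 78 = 60 XOR 78 = 18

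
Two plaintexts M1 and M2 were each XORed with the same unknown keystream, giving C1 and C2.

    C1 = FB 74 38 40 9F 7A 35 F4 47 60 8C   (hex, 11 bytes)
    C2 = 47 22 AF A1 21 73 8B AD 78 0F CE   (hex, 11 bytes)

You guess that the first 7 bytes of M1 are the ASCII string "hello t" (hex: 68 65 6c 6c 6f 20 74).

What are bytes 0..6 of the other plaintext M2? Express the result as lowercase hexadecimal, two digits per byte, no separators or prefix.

d433fb8dd129ca

First, C1 ⊕ C2 = (M1 ⊕ K) ⊕ (M2 ⊕ K) = M1 ⊕ M2, so the key drops out. Then M2 = (M1 ⊕ M2) ⊕ M1 over the first 7 bytes.
byte 0: (fb ⊕ 47) ⊕ 68 = bc ⊕ 68 = d4
byte 1: (74 ⊕ 22) ⊕ 65 = 56 ⊕ 65 = 33
byte 2: (38 ⊕ af) ⊕ 6c = 97 ⊕ 6c = fb
byte 3: (40 ⊕ a1) ⊕ 6c = e1 ⊕ 6c = 8d
byte 4: (9f ⊕ 21) ⊕ 6f = be ⊕ 6f = d1
byte 5: (7a ⊕ 73) ⊕ 20 = 09 ⊕ 20 = 29
byte 6: (35 ⊕ 8b) ⊕ 74 = be ⊕ 74 = ca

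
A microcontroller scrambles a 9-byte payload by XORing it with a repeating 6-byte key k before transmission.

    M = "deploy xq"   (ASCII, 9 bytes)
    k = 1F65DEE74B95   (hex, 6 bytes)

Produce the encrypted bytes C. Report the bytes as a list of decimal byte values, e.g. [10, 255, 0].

[123, 0, 174, 139, 36, 236, 63, 29, 175]

The 6-byte key repeats, so the effective keystream is 1f 65 de e7 4b 95 1f 65 de.
byte 0: 64 ⊕ 1f = 7b
byte 1: 65 ⊕ 65 = 00
byte 2: 70 ⊕ de = ae
byte 3: 6c ⊕ e7 = 8b
byte 4: 6f ⊕ 4b = 24
byte 5: 79 ⊕ 95 = ec
byte 6: 20 ⊕ 1f = 3f
byte 7: 78 ⊕ 65 = 1d
byte 8: 71 ⊕ de = af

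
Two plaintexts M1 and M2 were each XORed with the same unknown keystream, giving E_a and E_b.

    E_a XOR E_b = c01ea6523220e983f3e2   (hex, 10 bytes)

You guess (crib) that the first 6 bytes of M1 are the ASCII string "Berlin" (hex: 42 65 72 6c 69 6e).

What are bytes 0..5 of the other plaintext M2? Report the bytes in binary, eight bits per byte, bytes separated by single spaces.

Since E_a ⊕ E_b = M1 ⊕ M2, XORing with the guessed M1 bytes yields the corresponding M2 bytes: M2 = (E_a ⊕ E_b) ⊕ M1.
byte 0: c0 ⊕ 42 = 82
byte 1: 1e ⊕ 65 = 7b
byte 2: a6 ⊕ 72 = d4
byte 3: 52 ⊕ 6c = 3e
byte 4: 32 ⊕ 69 = 5b
byte 5: 20 ⊕ 6e = 4e

10000010 01111011 11010100 00111110 01011011 01001110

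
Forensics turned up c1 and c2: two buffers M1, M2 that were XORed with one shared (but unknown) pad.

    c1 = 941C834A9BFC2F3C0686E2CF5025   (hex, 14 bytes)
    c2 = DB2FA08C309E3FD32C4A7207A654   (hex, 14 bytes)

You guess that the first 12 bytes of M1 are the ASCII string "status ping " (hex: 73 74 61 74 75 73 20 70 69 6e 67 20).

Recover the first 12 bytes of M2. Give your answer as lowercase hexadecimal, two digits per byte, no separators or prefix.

3c4742b2de11309f43a2f7e8

First, c1 ⊕ c2 = (M1 ⊕ K) ⊕ (M2 ⊕ K) = M1 ⊕ M2, so the key drops out. Then M2 = (M1 ⊕ M2) ⊕ M1 over the first 12 bytes.
byte 0: (94 ^ db) ^ 73 = 4f ^ 73 = 3c
byte 1: (1c ^ 2f) ^ 74 = 33 ^ 74 = 47
byte 2: (83 ^ a0) ^ 61 = 23 ^ 61 = 42
byte 3: (4a ^ 8c) ^ 74 = c6 ^ 74 = b2
byte 4: (9b ^ 30) ^ 75 = ab ^ 75 = de
byte 5: (fc ^ 9e) ^ 73 = 62 ^ 73 = 11
byte 6: (2f ^ 3f) ^ 20 = 10 ^ 20 = 30
byte 7: (3c ^ d3) ^ 70 = ef ^ 70 = 9f
byte 8: (06 ^ 2c) ^ 69 = 2a ^ 69 = 43
byte 9: (86 ^ 4a) ^ 6e = cc ^ 6e = a2
byte 10: (e2 ^ 72) ^ 67 = 90 ^ 67 = f7
byte 11: (cf ^ 07) ^ 20 = c8 ^ 20 = e8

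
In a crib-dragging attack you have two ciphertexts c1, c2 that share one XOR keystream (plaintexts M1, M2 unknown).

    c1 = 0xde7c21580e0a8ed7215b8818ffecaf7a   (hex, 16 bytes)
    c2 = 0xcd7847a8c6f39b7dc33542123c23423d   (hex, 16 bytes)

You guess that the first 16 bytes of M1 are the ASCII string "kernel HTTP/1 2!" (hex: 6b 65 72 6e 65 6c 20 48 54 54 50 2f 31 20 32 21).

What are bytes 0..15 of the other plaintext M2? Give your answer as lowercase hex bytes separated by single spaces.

78 61 14 9e ad 95 35 e2 b6 3a 9a 25 f2 ef df 66

First, c1 ⊕ c2 = (M1 ⊕ K) ⊕ (M2 ⊕ K) = M1 ⊕ M2, so the key drops out. Then M2 = (M1 ⊕ M2) ⊕ M1 over the first 16 bytes.
byte 0: (de ⊕ cd) ⊕ 6b = 13 ⊕ 6b = 78
byte 1: (7c ⊕ 78) ⊕ 65 = 04 ⊕ 65 = 61
byte 2: (21 ⊕ 47) ⊕ 72 = 66 ⊕ 72 = 14
byte 3: (58 ⊕ a8) ⊕ 6e = f0 ⊕ 6e = 9e
byte 4: (0e ⊕ c6) ⊕ 65 = c8 ⊕ 65 = ad
byte 5: (0a ⊕ f3) ⊕ 6c = f9 ⊕ 6c = 95
byte 6: (8e ⊕ 9b) ⊕ 20 = 15 ⊕ 20 = 35
byte 7: (d7 ⊕ 7d) ⊕ 48 = aa ⊕ 48 = e2
byte 8: (21 ⊕ c3) ⊕ 54 = e2 ⊕ 54 = b6
byte 9: (5b ⊕ 35) ⊕ 54 = 6e ⊕ 54 = 3a
byte 10: (88 ⊕ 42) ⊕ 50 = ca ⊕ 50 = 9a
byte 11: (18 ⊕ 12) ⊕ 2f = 0a ⊕ 2f = 25
byte 12: (ff ⊕ 3c) ⊕ 31 = c3 ⊕ 31 = f2
byte 13: (ec ⊕ 23) ⊕ 20 = cf ⊕ 20 = ef
byte 14: (af ⊕ 42) ⊕ 32 = ed ⊕ 32 = df
byte 15: (7a ⊕ 3d) ⊕ 21 = 47 ⊕ 21 = 66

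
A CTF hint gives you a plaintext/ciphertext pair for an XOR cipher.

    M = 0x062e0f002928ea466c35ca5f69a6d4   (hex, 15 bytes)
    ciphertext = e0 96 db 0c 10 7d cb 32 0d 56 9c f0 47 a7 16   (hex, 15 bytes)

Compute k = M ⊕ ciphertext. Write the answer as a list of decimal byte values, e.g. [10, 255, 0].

Since ciphertext = M ⊕ k, XORing both sides with M gives k = M ⊕ ciphertext.
00000110 XOR 11100000 = 11100110
00101110 XOR 10010110 = 10111000
00001111 XOR 11011011 = 11010100
00000000 XOR 00001100 = 00001100
00101001 XOR 00010000 = 00111001
00101000 XOR 01111101 = 01010101
11101010 XOR 11001011 = 00100001
01000110 XOR 00110010 = 01110100
01101100 XOR 00001101 = 01100001
00110101 XOR 01010110 = 01100011
11001010 XOR 10011100 = 01010110
01011111 XOR 11110000 = 10101111
01101001 XOR 01000111 = 00101110
10100110 XOR 10100111 = 00000001
11010100 XOR 00010110 = 11000010

[230, 184, 212, 12, 57, 85, 33, 116, 97, 99, 86, 175, 46, 1, 194]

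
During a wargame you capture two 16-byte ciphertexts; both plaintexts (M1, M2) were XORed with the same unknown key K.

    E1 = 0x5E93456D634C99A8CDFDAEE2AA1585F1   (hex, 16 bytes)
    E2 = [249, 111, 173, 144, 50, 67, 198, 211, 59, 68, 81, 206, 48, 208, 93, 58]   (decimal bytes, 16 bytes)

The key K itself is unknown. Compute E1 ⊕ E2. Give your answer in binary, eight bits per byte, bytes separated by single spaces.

10100111 11111100 11101000 11111101 01010001 00001111 01011111 01111011 11110110 10111001 11111111 00101100 10011010 11000101 11011000 11001011

E1 ⊕ E2 = (M1 ⊕ K) ⊕ (M2 ⊕ K) = M1 ⊕ M2 — the shared key cancels under XOR.
5e XOR f9 = a7
93 XOR 6f = fc
45 XOR ad = e8
6d XOR 90 = fd
63 XOR 32 = 51
4c XOR 43 = 0f
99 XOR c6 = 5f
a8 XOR d3 = 7b
cd XOR 3b = f6
fd XOR 44 = b9
ae XOR 51 = ff
e2 XOR ce = 2c
aa XOR 30 = 9a
15 XOR d0 = c5
85 XOR 5d = d8
f1 XOR 3a = cb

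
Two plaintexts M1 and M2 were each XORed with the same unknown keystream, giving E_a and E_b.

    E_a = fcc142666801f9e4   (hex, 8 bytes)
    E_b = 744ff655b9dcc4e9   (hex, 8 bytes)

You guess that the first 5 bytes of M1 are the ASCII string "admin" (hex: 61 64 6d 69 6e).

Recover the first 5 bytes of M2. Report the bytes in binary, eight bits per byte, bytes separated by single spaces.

11101001 11101010 11011001 01011010 10111111

First, E_a ⊕ E_b = (M1 ⊕ K) ⊕ (M2 ⊕ K) = M1 ⊕ M2, so the key drops out. Then M2 = (M1 ⊕ M2) ⊕ M1 over the first 5 bytes.
byte 0: (fc xor 74) xor 61 = 88 xor 61 = e9
byte 1: (c1 xor 4f) xor 64 = 8e xor 64 = ea
byte 2: (42 xor f6) xor 6d = b4 xor 6d = d9
byte 3: (66 xor 55) xor 69 = 33 xor 69 = 5a
byte 4: (68 xor b9) xor 6e = d1 xor 6e = bf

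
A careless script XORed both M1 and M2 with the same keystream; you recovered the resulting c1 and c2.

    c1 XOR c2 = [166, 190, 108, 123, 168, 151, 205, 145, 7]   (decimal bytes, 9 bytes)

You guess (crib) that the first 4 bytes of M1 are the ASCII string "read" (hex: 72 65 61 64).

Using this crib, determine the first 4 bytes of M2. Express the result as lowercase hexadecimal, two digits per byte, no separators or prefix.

Since c1 ⊕ c2 = M1 ⊕ M2, XORing with the guessed M1 bytes yields the corresponding M2 bytes: M2 = (c1 ⊕ c2) ⊕ M1.
166 ⊕ 114 = 212
190 ⊕ 101 = 219
108 ⊕  97 =  13
123 ⊕ 100 =  31

d4db0d1f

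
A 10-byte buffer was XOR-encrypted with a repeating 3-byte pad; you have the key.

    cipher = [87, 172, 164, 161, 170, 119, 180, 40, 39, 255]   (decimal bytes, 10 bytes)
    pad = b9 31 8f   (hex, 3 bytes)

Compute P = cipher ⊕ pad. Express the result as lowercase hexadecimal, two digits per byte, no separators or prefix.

ee9d2b189bf80d19a846

The 3-byte key repeats, so the effective keystream is b9 31 8f b9 31 8f b9 31 8f b9.
byte 0: 57 xor b9 = ee
byte 1: ac xor 31 = 9d
byte 2: a4 xor 8f = 2b
byte 3: a1 xor b9 = 18
byte 4: aa xor 31 = 9b
byte 5: 77 xor 8f = f8
byte 6: b4 xor b9 = 0d
byte 7: 28 xor 31 = 19
byte 8: 27 xor 8f = a8
byte 9: ff xor b9 = 46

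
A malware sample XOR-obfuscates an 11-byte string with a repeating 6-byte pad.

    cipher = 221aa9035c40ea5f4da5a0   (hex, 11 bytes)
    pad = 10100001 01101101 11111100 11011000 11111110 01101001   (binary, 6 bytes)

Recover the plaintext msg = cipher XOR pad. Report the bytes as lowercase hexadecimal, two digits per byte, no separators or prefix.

The 6-byte key repeats, so the effective keystream is a1 6d fc d8 fe 69 a1 6d fc d8 fe.
byte 0:  34 xor 161 = 131
byte 1:  26 xor 109 = 119
byte 2: 169 xor 252 =  85
byte 3:   3 xor 216 = 219
byte 4:  92 xor 254 = 162
byte 5:  64 xor 105 =  41
byte 6: 234 xor 161 =  75
byte 7:  95 xor 109 =  50
byte 8:  77 xor 252 = 177
byte 9: 165 xor 216 = 125
byte 10: 160 xor 254 =  94

837755dba2294b32b17d5e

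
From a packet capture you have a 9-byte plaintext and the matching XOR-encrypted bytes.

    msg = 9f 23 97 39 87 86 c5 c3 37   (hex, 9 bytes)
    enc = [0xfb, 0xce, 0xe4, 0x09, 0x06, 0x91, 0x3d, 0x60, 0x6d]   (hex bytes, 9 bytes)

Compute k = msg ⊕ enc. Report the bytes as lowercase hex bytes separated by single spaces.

Since enc = msg ⊕ k, XORing both sides with msg gives k = msg ⊕ enc.
10011111 ^ 11111011 = 01100100
00100011 ^ 11001110 = 11101101
10010111 ^ 11100100 = 01110011
00111001 ^ 00001001 = 00110000
10000111 ^ 00000110 = 10000001
10000110 ^ 10010001 = 00010111
11000101 ^ 00111101 = 11111000
11000011 ^ 01100000 = 10100011
00110111 ^ 01101101 = 01011010

64 ed 73 30 81 17 f8 a3 5a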